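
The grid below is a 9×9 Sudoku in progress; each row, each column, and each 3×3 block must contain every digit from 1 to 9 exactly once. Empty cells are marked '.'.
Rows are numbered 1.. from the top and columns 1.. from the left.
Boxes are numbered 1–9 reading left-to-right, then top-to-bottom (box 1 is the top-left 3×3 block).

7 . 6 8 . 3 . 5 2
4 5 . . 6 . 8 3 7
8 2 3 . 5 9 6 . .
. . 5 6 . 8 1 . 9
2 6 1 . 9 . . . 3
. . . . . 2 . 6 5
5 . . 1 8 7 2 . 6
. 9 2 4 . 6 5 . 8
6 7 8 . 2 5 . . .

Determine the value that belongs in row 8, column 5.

3

Row 8 already contains {2, 4, 5, 6, 8, 9}.
Column 5 already contains {2, 5, 6, 8, 9}.
Its 3×3 block (box 8) already contains {1, 2, 4, 5, 6, 7, 8}.
The only value from 1–9 not eliminated is 3, so row 8, column 5 = 3.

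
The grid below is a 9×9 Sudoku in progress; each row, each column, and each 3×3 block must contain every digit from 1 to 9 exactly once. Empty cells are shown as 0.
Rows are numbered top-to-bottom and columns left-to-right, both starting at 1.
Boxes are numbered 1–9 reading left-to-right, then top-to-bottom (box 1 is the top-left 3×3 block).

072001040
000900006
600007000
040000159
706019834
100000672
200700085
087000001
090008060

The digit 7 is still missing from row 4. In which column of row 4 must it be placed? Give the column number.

5

Consider where 7 can go in row 4.
r4c1 is out (column 1 already has a 7).
r4c3 is out (column 3 already has a 7).
r4c4 is out (column 4 already has a 7).
r4c6 is out (column 6 already has a 7).
So the only cell in row 4 that can hold 7 is r4c5.
That is column 5.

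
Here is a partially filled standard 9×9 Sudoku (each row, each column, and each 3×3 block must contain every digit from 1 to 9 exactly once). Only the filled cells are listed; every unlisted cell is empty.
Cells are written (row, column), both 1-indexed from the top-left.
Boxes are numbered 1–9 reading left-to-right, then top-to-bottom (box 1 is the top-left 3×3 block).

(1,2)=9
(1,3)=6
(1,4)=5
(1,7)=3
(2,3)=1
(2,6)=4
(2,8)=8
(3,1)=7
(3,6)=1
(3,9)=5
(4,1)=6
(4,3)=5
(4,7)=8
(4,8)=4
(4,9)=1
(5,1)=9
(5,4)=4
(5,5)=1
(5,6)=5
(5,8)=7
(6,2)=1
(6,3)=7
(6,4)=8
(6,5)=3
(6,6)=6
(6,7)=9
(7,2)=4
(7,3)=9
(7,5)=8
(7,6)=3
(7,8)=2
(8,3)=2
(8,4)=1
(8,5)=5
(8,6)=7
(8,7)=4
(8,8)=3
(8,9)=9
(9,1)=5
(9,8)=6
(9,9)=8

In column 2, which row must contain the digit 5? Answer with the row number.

2

Consider where 5 can go in column 2.
(3,2) is out (row 3 already has a 5).
(4,2) is out (row 4 already has a 5).
(5,2) is out (row 5 already has a 5).
(8,2) is out (row 8 already has a 5).
(9,2) is out (row 9 already has a 5).
So the only cell in column 2 that can hold 5 is (2,2).
That is row 2.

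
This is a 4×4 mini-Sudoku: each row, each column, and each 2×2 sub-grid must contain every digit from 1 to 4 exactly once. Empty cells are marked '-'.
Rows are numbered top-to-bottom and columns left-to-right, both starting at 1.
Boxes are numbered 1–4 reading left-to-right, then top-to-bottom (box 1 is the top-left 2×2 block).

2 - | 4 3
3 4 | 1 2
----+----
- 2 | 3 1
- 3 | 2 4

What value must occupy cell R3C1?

Row 3 already contains {1, 2, 3}.
Column 1 already contains {2, 3}.
Its 2×2 block (box 3) already contains {2, 3}.
The only value from 1–4 not eliminated is 4, so R3C1 = 4.

4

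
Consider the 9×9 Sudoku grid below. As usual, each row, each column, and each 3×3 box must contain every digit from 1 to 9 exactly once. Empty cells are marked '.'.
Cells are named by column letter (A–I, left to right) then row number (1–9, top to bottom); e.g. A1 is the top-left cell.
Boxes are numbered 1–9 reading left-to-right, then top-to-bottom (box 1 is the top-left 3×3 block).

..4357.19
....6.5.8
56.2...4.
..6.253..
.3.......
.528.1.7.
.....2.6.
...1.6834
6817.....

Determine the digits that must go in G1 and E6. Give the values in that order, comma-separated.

For G1:
  Consider where 6 can go in box 3.
  H2 is out (row 2 already has a 6).
  G3 is out (row 3 already has a 6).
  I3 is out (row 3 already has a 6).
  So the only cell in box 3 that can hold 6 is G1.
  So G1 = 6.
For E6:
  Consider where 3 can go in row 6.
  A6 is out (box 4 already has a 3).
  G6 is out (column G already has a 3).
  I6 is out (box 6 already has a 3).
  So the only cell in row 6 that can hold 3 is E6.
  So E6 = 3.

6,3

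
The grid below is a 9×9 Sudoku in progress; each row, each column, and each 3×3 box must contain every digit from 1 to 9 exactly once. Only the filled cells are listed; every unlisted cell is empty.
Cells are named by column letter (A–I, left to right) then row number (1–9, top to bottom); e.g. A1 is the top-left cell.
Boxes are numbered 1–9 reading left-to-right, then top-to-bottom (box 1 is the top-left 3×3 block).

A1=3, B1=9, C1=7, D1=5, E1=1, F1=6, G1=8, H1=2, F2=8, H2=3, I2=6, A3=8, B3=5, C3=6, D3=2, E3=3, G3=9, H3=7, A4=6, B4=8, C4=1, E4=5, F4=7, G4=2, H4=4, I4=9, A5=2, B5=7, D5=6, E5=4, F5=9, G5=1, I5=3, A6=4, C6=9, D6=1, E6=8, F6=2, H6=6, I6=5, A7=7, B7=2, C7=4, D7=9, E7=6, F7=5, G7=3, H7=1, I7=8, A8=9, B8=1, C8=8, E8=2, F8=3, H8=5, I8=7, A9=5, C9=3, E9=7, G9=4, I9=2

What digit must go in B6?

3

Row 6 already contains {1, 2, 4, 5, 6, 8, 9}.
Column B already contains {1, 2, 5, 7, 8, 9}.
Its 3×3 block (box 4) already contains {1, 2, 4, 6, 7, 8, 9}.
The only value from 1–9 not eliminated is 3, so B6 = 3.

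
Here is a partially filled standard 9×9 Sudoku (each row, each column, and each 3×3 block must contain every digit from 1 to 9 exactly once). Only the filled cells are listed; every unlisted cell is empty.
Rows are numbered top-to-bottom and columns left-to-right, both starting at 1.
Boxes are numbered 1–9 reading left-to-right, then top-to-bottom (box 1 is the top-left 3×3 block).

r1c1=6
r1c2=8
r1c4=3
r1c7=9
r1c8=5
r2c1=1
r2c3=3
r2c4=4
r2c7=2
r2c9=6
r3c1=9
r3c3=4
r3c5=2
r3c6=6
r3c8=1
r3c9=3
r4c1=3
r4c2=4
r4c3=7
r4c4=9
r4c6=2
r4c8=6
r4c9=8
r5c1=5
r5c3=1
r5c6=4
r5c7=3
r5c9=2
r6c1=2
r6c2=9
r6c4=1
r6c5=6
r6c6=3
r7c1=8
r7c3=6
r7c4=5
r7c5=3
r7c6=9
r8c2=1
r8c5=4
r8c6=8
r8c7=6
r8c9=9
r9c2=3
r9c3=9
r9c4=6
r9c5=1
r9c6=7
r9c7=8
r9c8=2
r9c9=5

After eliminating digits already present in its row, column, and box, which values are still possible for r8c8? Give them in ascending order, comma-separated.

3,7

Row 8 already contains {1, 4, 6, 8, 9}.
Column 8 already contains {1, 2, 5, 6}.
Its 3×3 block (box 9) already contains {2, 5, 6, 8, 9}.
Removing those from 1–9 leaves {3, 7} as the candidates for r8c8.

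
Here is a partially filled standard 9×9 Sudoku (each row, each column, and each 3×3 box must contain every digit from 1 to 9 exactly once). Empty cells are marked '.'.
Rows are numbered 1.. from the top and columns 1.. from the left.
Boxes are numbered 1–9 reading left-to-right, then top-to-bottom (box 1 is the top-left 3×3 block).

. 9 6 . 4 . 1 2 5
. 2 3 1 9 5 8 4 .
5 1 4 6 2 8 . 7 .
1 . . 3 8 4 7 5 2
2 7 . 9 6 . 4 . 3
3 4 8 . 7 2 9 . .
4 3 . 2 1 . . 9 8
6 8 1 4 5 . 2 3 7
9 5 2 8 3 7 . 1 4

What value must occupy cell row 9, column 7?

6

Row 9 already contains {1, 2, 3, 4, 5, 7, 8, 9}.
Column 7 already contains {1, 2, 4, 7, 8, 9}.
Its 3×3 block (box 9) already contains {1, 2, 3, 4, 7, 8, 9}.
The only value from 1–9 not eliminated is 6, so row 9, column 7 = 6.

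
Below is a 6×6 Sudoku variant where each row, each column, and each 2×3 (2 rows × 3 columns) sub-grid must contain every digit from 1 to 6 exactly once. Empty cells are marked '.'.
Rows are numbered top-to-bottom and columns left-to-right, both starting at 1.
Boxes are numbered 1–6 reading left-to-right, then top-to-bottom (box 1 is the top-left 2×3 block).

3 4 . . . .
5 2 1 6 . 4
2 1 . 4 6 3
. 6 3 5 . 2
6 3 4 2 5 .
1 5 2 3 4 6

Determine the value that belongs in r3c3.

Row 3 already contains {1, 2, 3, 4, 6}.
Column 3 already contains {1, 2, 3, 4}.
Its 2×3 block (box 3) already contains {1, 2, 3, 6}.
The only value from 1–6 not eliminated is 5, so r3c3 = 5.

5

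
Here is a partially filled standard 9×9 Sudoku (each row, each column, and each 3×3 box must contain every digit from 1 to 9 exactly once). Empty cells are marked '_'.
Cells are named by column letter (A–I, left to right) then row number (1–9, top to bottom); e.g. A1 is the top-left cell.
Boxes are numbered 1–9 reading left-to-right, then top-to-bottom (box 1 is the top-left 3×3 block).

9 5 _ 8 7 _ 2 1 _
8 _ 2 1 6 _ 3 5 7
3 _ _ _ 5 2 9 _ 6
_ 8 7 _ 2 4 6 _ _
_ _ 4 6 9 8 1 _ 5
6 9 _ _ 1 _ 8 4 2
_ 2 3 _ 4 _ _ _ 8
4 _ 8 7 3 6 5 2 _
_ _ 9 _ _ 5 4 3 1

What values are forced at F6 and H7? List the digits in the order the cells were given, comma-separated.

7,6

For F6:
  Consider where 7 can go in column F.
  F1 is out (row 1 already has a 7).
  F2 is out (row 2 already has a 7).
  F7 is out (box 8 already has a 7).
  So the only cell in column F that can hold 7 is F6.
  So F6 = 7.
For H7:
  Consider where 6 can go in box 9.
  G7 is out (column G already has a 6).
  I8 is out (row 8 already has a 6).
  So the only cell in box 9 that can hold 6 is H7.
  So H7 = 6.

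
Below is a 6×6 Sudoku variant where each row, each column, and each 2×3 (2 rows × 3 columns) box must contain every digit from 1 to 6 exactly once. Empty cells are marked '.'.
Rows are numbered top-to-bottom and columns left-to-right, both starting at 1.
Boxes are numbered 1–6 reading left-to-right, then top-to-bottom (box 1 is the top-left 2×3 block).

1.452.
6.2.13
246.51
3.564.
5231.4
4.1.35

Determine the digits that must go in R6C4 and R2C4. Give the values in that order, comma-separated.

For R6C4:
  Row 6 already contains {1, 3, 4, 5}.
  Column 4 already contains {1, 5, 6}.
  Its 2×3 block (box 6) already contains {1, 3, 4, 5}.
  The only value from 1–6 not eliminated is 2, so R6C4 = 2.
For R2C4:
  Row 2 already contains {1, 2, 3, 6}.
  Column 4 already contains {1, 5, 6}.
  Its 2×3 block (box 2) already contains {1, 2, 3, 5}.
  The only value from 1–6 not eliminated is 4, so R2C4 = 4.

2,4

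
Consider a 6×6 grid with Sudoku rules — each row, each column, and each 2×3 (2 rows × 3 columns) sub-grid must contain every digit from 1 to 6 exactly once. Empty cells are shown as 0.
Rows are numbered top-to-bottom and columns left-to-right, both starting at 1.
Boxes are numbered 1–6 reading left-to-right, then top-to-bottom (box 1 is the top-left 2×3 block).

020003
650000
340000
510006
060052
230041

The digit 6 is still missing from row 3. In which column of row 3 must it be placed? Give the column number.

Consider where 6 can go in row 3.
r3c4 is out (box 4 already has a 6).
r3c5 is out (box 4 already has a 6).
r3c6 is out (column 6 already has a 6).
So the only cell in row 3 that can hold 6 is r3c3.
That is column 3.

3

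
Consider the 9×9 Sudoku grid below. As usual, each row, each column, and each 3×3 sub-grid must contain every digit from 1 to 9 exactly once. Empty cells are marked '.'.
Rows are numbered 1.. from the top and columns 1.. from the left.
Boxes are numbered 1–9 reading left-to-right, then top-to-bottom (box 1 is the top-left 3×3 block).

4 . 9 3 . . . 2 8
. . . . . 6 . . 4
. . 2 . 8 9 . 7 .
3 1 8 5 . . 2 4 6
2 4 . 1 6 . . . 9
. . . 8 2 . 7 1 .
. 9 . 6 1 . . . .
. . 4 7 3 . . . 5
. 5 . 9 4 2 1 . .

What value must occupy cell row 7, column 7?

Cell row 7, column 7 itself could take any of {3, 4, 8} by direct elimination.
Consider where 4 can go in column 7.
row 1, column 7 is out (row 1 already has a 4).
row 2, column 7 is out (row 2 already has a 4).
row 3, column 7 is out (box 3 already has a 4).
row 5, column 7 is out (row 5 already has a 4).
row 8, column 7 is out (row 8 already has a 4).
So the only cell in column 7 that can hold 4 is row 7, column 7.
Therefore row 7, column 7 = 4.

4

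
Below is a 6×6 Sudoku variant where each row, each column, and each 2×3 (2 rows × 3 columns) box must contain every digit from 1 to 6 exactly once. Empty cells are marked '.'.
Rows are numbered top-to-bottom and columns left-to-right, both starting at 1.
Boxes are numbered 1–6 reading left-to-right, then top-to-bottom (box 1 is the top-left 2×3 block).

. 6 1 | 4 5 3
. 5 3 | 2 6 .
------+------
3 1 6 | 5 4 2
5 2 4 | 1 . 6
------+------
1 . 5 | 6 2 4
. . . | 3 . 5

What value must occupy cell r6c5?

Row 6 already contains {3, 5}.
Column 5 already contains {2, 4, 5, 6}.
Its 2×3 block (box 6) already contains {2, 3, 4, 5, 6}.
The only value from 1–6 not eliminated is 1, so r6c5 = 1.

1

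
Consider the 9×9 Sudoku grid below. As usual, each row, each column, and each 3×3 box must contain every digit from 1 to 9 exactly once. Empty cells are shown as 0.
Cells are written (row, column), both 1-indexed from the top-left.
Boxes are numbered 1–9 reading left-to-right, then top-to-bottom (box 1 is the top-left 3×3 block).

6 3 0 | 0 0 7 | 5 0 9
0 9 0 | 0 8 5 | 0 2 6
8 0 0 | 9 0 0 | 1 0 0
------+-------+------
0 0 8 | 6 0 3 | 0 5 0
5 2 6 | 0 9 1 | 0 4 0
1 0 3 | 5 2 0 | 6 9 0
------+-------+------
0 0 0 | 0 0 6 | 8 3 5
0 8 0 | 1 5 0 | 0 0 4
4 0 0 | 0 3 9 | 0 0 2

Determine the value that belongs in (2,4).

Cell (2,4) itself could take any of {3, 4} by direct elimination.
Consider where 3 can go in column 4.
(1,4) is out (row 1 already has a 3).
(5,4) is out (box 5 already has a 3).
(7,4) is out (row 7 already has a 3).
(9,4) is out (row 9 already has a 3).
So the only cell in column 4 that can hold 3 is (2,4).
Therefore (2,4) = 3.

3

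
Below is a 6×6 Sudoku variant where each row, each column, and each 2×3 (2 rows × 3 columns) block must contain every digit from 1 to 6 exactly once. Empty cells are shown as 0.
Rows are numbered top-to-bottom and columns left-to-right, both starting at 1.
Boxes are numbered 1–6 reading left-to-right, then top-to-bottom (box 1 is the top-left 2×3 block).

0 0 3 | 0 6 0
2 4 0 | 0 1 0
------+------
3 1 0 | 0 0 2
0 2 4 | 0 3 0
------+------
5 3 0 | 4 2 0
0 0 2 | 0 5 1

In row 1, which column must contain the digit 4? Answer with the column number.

Consider where 4 can go in row 1.
R1C1 is out (box 1 already has a 4).
R1C2 is out (column 2 already has a 4).
R1C4 is out (column 4 already has a 4).
So the only cell in row 1 that can hold 4 is R1C6.
That is column 6.

6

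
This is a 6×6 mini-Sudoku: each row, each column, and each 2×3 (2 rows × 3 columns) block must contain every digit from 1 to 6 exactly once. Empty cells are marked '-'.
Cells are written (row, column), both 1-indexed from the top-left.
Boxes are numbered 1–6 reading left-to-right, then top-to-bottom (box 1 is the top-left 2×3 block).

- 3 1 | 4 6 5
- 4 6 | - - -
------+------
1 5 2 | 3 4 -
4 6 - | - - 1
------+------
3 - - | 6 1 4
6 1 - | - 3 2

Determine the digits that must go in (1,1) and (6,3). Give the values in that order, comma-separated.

2,4

For (1,1):
  Row 1 already contains {1, 3, 4, 5, 6}.
  Column 1 already contains {1, 3, 4, 6}.
  Its 2×3 block (box 1) already contains {1, 3, 4, 6}.
  The only value from 1–6 not eliminated is 2, so (1,1) = 2.
For (6,3):
  Consider where 4 can go in box 5.
  (5,2) is out (row 5 already has a 4).
  (5,3) is out (row 5 already has a 4).
  So the only cell in box 5 that can hold 4 is (6,3).
  So (6,3) = 4.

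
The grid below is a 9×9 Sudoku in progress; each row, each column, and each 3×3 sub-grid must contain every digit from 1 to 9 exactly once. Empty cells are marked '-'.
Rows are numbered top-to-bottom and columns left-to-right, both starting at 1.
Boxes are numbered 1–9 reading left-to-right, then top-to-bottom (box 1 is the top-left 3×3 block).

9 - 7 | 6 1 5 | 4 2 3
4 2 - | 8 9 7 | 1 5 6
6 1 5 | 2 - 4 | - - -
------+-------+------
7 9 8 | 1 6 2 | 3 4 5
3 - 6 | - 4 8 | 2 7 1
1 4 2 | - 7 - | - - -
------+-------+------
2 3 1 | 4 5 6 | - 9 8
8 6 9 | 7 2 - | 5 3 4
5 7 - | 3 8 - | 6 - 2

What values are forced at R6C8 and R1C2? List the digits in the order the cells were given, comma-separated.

For R6C8:
  Consider where 6 can go in row 6.
  R6C4 is out (column 4 already has a 6).
  R6C6 is out (column 6 already has a 6).
  R6C7 is out (column 7 already has a 6).
  R6C9 is out (column 9 already has a 6).
  So the only cell in row 6 that can hold 6 is R6C8.
  So R6C8 = 6.
For R1C2:
  Row 1 already contains {1, 2, 3, 4, 5, 6, 7, 9}.
  Column 2 already contains {1, 2, 3, 4, 6, 7, 9}.
  Its 3×3 block (box 1) already contains {1, 2, 4, 5, 6, 7, 9}.
  The only value from 1–9 not eliminated is 8, so R1C2 = 8.

6,8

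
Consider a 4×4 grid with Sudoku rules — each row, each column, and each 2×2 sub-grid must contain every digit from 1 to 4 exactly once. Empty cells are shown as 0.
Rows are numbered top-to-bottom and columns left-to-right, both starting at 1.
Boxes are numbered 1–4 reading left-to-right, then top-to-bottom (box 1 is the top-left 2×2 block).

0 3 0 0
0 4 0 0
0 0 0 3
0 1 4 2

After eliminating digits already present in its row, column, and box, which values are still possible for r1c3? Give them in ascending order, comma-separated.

1,2

Row 1 already contains {3}.
Column 3 already contains {4}.
Its 2×2 block (box 2) already contains {}.
Removing those from 1–4 leaves {1, 2} as the candidates for r1c3.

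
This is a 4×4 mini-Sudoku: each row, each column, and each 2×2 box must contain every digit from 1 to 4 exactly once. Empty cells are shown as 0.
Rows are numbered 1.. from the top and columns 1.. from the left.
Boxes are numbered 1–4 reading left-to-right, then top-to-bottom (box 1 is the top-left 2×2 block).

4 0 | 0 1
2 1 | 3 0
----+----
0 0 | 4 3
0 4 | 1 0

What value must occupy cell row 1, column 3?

2

Row 1 already contains {1, 4}.
Column 3 already contains {1, 3, 4}.
Its 2×2 block (box 2) already contains {1, 3}.
The only value from 1–4 not eliminated is 2, so row 1, column 3 = 2.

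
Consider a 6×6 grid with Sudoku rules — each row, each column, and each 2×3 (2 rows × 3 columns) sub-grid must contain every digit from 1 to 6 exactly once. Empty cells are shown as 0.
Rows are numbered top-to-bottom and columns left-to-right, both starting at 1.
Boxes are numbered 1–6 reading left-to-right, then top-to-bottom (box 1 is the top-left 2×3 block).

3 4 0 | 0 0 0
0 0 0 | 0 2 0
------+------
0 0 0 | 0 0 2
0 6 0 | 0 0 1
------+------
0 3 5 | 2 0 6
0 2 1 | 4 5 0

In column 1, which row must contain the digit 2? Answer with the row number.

Consider where 2 can go in column 1.
r2c1 is out (row 2 already has a 2).
r3c1 is out (row 3 already has a 2).
r5c1 is out (row 5 already has a 2).
r6c1 is out (row 6 already has a 2).
So the only cell in column 1 that can hold 2 is r4c1.
That is row 4.

4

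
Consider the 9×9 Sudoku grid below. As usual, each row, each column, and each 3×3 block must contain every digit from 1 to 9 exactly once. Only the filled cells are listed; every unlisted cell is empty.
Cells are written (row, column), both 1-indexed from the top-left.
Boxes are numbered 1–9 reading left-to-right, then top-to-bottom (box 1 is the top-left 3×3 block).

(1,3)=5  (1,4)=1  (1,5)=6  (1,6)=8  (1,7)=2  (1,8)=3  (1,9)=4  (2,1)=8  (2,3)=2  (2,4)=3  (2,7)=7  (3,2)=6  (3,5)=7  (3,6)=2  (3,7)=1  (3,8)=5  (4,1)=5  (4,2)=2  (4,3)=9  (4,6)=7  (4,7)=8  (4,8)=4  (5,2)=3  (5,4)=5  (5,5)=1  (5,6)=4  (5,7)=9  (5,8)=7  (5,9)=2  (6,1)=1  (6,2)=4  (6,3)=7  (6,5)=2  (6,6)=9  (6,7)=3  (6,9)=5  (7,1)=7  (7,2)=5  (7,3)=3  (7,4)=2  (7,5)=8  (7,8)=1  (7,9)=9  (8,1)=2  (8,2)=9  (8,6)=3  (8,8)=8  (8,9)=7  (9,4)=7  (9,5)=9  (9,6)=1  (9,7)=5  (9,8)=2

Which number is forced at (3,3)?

4

Row 3 already contains {1, 2, 5, 6, 7}.
Column 3 already contains {2, 3, 5, 7, 9}.
Its 3×3 block (box 1) already contains {2, 5, 6, 8}.
The only value from 1–9 not eliminated is 4, so (3,3) = 4.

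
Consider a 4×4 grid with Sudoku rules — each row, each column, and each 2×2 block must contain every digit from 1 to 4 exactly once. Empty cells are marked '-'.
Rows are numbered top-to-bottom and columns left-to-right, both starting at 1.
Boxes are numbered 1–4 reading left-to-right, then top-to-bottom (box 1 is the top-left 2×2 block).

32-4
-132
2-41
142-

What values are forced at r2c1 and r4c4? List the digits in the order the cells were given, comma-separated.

4,3

For r2c1:
  Row 2 already contains {1, 2, 3}.
  Column 1 already contains {1, 2, 3}.
  Its 2×2 block (box 1) already contains {1, 2, 3}.
  The only value from 1–4 not eliminated is 4, so r2c1 = 4.
For r4c4:
  Row 4 already contains {1, 2, 4}.
  Column 4 already contains {1, 2, 4}.
  Its 2×2 block (box 4) already contains {1, 2, 4}.
  The only value from 1–4 not eliminated is 3, so r4c4 = 3.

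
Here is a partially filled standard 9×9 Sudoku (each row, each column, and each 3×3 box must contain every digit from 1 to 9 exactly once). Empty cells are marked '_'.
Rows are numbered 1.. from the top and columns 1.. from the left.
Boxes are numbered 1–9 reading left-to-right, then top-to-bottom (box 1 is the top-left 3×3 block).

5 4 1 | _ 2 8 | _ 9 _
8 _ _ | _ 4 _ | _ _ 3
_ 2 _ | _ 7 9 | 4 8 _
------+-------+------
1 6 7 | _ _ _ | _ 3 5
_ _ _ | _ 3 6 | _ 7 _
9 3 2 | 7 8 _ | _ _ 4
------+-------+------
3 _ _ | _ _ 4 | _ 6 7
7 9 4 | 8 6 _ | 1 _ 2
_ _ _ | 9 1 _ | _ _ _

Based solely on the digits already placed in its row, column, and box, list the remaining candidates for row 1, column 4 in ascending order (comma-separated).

Row 1 already contains {1, 2, 4, 5, 8, 9}.
Column 4 already contains {7, 8, 9}.
Its 3×3 block (box 2) already contains {2, 4, 7, 8, 9}.
Removing those from 1–9 leaves {3, 6} as the candidates for row 1, column 4.

3,6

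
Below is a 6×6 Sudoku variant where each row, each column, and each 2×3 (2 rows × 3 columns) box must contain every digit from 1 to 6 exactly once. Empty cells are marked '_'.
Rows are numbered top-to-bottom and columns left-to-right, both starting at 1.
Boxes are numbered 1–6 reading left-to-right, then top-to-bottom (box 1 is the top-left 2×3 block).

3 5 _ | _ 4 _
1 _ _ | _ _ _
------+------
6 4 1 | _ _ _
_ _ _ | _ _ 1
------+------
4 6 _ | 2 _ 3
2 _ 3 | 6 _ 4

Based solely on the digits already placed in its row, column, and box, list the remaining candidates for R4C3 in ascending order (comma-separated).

2,5

Row 4 already contains {1}.
Column 3 already contains {1, 3}.
Its 2×3 block (box 3) already contains {1, 4, 6}.
Removing those from 1–6 leaves {2, 5} as the candidates for R4C3.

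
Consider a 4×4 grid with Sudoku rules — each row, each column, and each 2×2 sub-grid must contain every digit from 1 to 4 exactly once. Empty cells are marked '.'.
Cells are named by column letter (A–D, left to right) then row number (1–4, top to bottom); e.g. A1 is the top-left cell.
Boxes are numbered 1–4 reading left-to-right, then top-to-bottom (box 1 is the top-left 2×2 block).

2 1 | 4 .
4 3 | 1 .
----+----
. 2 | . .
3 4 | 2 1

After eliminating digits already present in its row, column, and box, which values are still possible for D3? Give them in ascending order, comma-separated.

3,4

Row 3 already contains {2}.
Column D already contains {1}.
Its 2×2 block (box 4) already contains {1, 2}.
Removing those from 1–4 leaves {3, 4} as the candidates for D3.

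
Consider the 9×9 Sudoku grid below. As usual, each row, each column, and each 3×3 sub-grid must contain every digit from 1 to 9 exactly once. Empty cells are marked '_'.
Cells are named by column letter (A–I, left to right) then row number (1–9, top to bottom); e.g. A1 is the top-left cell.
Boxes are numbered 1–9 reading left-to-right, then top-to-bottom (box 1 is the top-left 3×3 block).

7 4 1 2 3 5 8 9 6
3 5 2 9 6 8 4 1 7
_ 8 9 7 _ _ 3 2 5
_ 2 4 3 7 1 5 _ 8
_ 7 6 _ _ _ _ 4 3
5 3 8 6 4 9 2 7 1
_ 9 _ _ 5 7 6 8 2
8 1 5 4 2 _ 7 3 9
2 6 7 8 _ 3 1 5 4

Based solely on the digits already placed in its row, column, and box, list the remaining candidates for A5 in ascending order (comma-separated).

1,9

Row 5 already contains {3, 4, 6, 7}.
Column A already contains {2, 3, 5, 7, 8}.
Its 3×3 block (box 4) already contains {2, 3, 4, 5, 6, 7, 8}.
Removing those from 1–9 leaves {1, 9} as the candidates for A5.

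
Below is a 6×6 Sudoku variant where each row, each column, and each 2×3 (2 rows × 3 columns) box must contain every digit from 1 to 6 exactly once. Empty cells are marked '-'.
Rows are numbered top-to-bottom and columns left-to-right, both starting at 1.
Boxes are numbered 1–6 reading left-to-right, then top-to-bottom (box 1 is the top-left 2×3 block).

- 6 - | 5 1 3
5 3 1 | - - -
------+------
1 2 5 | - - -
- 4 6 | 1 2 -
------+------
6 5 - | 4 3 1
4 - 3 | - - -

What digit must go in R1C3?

4

Cell R1C3 itself could take any of {2, 4} by direct elimination.
Consider where 4 can go in row 1.
R1C1 is out (column 1 already has a 4).
So the only cell in row 1 that can hold 4 is R1C3.
Therefore R1C3 = 4.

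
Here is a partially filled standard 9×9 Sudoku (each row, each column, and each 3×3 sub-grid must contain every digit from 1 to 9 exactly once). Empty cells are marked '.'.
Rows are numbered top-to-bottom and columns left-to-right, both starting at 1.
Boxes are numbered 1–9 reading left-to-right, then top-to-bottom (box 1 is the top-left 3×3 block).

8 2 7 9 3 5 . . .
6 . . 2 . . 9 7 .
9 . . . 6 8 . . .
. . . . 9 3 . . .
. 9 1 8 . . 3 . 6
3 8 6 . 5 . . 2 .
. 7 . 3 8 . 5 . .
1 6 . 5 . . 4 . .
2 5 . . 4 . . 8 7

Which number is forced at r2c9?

8

Cell r2c9 itself could take any of {1, 3, 4, 5, 8} by direct elimination.
Consider where 8 can go in box 3.
r1c7 is out (row 1 already has a 8). r1c8 is out (row 1 already has a 8). r1c9 is out (row 1 already has a 8). r3c7 is out (row 3 already has a 8). The remaining empty cells in box 3 are similarly blocked.
So the only cell in box 3 that can hold 8 is r2c9.
Therefore r2c9 = 8.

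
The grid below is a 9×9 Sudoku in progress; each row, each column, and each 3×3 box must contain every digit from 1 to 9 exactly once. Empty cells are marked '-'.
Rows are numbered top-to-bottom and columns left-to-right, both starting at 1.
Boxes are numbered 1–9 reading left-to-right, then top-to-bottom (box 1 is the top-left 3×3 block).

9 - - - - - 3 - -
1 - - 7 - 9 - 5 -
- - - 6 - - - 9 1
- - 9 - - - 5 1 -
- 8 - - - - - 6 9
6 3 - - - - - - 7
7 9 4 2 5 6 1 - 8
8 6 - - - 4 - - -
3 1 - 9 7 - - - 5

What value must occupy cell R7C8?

Row 7 already contains {1, 2, 4, 5, 6, 7, 8, 9}.
Column 8 already contains {1, 5, 6, 9}.
Its 3×3 block (box 9) already contains {1, 5, 8}.
The only value from 1–9 not eliminated is 3, so R7C8 = 3.

3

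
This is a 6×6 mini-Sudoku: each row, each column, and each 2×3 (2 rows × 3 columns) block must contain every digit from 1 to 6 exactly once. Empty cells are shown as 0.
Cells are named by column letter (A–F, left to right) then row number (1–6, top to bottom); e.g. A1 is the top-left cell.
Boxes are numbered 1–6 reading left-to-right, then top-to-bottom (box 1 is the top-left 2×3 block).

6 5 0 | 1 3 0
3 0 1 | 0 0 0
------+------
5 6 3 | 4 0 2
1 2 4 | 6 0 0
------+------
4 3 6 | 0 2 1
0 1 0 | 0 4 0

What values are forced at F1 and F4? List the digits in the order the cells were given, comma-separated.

4,3

For F1:
  Row 1 already contains {1, 3, 5, 6}.
  Column F already contains {1, 2}.
  Its 2×3 block (box 2) already contains {1, 3}.
  The only value from 1–6 not eliminated is 4, so F1 = 4.
For F4:
  Consider where 3 can go in row 4.
  E4 is out (column E already has a 3).
  So the only cell in row 4 that can hold 3 is F4.
  So F4 = 3.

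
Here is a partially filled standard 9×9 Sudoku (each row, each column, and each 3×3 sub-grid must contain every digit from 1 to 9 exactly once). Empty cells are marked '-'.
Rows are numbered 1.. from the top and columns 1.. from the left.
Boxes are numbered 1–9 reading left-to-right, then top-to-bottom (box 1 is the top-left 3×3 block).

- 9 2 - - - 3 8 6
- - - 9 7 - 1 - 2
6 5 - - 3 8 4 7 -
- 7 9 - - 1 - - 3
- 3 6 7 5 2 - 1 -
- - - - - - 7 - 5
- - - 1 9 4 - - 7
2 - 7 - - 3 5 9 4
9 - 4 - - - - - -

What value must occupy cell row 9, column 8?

Cell row 9, column 8 itself could take any of {2, 3, 6} by direct elimination.
Consider where 3 can go in row 9.
row 9, column 2 is out (column 2 already has a 3). row 9, column 4 is out (box 8 already has a 3). row 9, column 5 is out (column 5 already has a 3). row 9, column 6 is out (column 6 already has a 3). The remaining empty cells in row 9 are similarly blocked.
So the only cell in row 9 that can hold 3 is row 9, column 8.
Therefore row 9, column 8 = 3.

3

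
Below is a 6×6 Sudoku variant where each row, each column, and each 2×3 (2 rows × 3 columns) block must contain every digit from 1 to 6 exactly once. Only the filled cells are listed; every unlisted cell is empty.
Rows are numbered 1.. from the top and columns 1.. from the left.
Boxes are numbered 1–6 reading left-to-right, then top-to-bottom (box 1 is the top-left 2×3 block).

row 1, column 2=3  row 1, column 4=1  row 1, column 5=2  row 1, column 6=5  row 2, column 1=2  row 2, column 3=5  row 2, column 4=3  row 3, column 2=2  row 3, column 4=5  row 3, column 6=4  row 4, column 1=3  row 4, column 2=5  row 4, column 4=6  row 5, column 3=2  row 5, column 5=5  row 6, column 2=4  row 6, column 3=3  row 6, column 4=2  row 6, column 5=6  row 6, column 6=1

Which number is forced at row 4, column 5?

1

Row 4 already contains {3, 5, 6}.
Column 5 already contains {2, 5, 6}.
Its 2×3 block (box 4) already contains {4, 5, 6}.
The only value from 1–6 not eliminated is 1, so row 4, column 5 = 1.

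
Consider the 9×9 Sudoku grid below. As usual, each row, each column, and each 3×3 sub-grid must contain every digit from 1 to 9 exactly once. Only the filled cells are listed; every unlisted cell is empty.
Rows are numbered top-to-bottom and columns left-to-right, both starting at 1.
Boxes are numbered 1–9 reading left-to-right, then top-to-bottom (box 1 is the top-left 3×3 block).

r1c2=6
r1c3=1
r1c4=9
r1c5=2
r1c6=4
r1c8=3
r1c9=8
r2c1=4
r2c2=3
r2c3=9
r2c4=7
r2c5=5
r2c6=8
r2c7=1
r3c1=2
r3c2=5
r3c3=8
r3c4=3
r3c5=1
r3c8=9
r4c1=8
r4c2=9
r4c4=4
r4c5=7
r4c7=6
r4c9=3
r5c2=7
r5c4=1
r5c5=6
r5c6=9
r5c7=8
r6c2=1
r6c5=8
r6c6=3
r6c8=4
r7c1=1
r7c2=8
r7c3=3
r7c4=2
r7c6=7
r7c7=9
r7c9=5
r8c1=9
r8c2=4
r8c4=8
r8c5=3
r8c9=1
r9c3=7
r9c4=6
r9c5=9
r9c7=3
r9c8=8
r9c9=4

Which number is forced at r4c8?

1

Cell r4c8 itself could take any of {1, 2, 5} by direct elimination.
Consider where 1 can go in column 8.
r2c8 is out (row 2 already has a 1).
r5c8 is out (row 5 already has a 1).
r7c8 is out (row 7 already has a 1).
r8c8 is out (row 8 already has a 1).
So the only cell in column 8 that can hold 1 is r4c8.
Therefore r4c8 = 1.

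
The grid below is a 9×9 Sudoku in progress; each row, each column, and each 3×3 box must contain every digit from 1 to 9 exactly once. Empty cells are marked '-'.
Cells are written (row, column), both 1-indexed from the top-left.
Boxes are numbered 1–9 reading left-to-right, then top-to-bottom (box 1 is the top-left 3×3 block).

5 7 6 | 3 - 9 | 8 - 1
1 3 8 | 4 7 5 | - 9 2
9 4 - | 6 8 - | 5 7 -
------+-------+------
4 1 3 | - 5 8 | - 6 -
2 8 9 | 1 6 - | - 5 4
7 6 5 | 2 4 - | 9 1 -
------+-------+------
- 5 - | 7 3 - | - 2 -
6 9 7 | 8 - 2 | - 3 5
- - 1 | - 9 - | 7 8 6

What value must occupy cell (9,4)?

5

Row 9 already contains {1, 6, 7, 8, 9}.
Column 4 already contains {1, 2, 3, 4, 6, 7, 8}.
Its 3×3 block (box 8) already contains {2, 3, 7, 8, 9}.
The only value from 1–9 not eliminated is 5, so (9,4) = 5.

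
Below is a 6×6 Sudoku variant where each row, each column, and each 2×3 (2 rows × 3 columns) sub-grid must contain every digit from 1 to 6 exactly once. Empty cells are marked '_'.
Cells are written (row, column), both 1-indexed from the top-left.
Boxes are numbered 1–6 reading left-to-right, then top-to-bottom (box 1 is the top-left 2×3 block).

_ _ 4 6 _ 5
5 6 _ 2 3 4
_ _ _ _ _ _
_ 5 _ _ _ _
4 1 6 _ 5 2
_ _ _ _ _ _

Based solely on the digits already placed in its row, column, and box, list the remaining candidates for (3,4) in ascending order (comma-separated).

Row 3 already contains {}.
Column 4 already contains {2, 6}.
Its 2×3 block (box 4) already contains {}.
Removing those from 1–6 leaves {1, 3, 4, 5} as the candidates for (3,4).

1,3,4,5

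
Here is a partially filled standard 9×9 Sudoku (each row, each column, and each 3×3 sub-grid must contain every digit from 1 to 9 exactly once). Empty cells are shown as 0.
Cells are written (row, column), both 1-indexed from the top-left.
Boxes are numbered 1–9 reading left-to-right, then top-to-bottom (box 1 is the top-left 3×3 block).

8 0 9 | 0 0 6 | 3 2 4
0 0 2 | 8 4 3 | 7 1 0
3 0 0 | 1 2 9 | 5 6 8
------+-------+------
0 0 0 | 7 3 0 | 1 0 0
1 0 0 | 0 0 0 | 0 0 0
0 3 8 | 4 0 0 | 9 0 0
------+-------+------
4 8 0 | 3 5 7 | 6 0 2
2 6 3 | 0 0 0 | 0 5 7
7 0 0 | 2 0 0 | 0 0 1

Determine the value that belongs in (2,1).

6

Cell (2,1) itself could take any of {5, 6} by direct elimination.
Consider where 6 can go in box 1.
(1,2) is out (row 1 already has a 6).
(2,2) is out (column 2 already has a 6).
(3,2) is out (row 3 already has a 6).
(3,3) is out (row 3 already has a 6).
So the only cell in box 1 that can hold 6 is (2,1).
Therefore (2,1) = 6.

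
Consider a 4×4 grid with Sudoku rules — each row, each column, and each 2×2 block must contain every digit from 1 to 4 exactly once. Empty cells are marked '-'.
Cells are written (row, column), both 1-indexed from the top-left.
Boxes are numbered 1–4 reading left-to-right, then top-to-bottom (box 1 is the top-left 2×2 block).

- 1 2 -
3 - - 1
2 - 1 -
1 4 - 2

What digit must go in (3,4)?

4

Cell (3,4) itself could take any of {3, 4} by direct elimination.
Consider where 4 can go in row 3.
(3,2) is out (column 2 already has a 4).
So the only cell in row 3 that can hold 4 is (3,4).
Therefore (3,4) = 4.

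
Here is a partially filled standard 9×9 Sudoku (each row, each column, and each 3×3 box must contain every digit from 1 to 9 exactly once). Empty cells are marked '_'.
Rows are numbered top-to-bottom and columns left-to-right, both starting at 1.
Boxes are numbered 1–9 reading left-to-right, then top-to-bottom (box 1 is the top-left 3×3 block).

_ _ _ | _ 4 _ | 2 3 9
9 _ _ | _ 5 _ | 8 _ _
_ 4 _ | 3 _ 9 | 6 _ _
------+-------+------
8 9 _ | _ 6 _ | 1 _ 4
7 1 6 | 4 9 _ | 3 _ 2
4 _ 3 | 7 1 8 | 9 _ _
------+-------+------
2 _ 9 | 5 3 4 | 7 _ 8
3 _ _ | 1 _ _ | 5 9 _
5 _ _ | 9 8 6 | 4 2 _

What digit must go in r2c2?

Cell r2c2 itself could take any of {2, 3, 6, 7} by direct elimination.
Consider where 3 can go in row 2.
r2c3 is out (column 3 already has a 3).
r2c4 is out (column 4 already has a 3).
r2c6 is out (box 2 already has a 3).
r2c8 is out (column 8 already has a 3).
r2c9 is out (box 3 already has a 3).
So the only cell in row 2 that can hold 3 is r2c2.
Therefore r2c2 = 3.

3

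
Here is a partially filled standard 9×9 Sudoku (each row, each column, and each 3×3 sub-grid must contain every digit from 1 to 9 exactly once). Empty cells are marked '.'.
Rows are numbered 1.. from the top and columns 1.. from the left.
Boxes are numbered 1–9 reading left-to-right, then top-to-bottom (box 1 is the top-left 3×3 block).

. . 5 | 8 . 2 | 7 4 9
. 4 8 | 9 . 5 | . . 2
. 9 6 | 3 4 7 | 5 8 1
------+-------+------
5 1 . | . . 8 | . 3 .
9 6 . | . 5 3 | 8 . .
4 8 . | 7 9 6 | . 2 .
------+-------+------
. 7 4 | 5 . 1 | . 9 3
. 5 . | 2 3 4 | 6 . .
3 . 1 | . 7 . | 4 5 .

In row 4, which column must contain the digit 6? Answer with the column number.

9

Consider where 6 can go in row 4.
row 4, column 3 is out (column 3 already has a 6).
row 4, column 4 is out (box 5 already has a 6).
row 4, column 5 is out (box 5 already has a 6).
row 4, column 7 is out (column 7 already has a 6).
So the only cell in row 4 that can hold 6 is row 4, column 9.
That is column 9.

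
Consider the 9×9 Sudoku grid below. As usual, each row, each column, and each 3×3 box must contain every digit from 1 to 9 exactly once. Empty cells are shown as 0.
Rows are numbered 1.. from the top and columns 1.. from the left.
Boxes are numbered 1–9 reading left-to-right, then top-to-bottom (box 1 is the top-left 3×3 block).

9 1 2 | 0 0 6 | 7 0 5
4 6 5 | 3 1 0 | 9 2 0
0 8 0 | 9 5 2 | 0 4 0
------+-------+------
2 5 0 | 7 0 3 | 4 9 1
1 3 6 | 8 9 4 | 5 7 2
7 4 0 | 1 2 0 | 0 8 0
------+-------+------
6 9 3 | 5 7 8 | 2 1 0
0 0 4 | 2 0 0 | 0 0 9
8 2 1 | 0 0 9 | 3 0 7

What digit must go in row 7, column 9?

4

Row 7 already contains {1, 2, 3, 5, 6, 7, 8, 9}.
Column 9 already contains {1, 2, 5, 7, 9}.
Its 3×3 block (box 9) already contains {1, 2, 3, 7, 9}.
The only value from 1–9 not eliminated is 4, so row 7, column 9 = 4.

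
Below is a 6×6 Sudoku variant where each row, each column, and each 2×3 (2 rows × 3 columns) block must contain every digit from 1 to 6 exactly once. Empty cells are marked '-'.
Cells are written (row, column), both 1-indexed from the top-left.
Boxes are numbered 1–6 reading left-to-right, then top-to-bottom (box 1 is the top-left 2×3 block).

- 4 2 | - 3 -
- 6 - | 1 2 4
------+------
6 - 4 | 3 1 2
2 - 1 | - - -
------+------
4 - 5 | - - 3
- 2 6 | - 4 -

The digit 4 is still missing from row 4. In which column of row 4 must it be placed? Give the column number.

Consider where 4 can go in row 4.
(4,2) is out (column 2 already has a 4).
(4,5) is out (column 5 already has a 4).
(4,6) is out (column 6 already has a 4).
So the only cell in row 4 that can hold 4 is (4,4).
That is column 4.

4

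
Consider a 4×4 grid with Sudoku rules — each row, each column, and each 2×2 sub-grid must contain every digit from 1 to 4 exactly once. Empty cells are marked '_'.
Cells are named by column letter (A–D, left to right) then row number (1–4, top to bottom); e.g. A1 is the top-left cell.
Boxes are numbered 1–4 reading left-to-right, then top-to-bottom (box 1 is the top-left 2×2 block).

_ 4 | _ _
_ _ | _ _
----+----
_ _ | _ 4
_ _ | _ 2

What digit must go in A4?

4

Cell A4 itself could take any of {1, 3, 4} by direct elimination.
Consider where 4 can go in box 3.
A3 is out (row 3 already has a 4).
B3 is out (row 3 already has a 4).
B4 is out (column B already has a 4).
So the only cell in box 3 that can hold 4 is A4.
Therefore A4 = 4.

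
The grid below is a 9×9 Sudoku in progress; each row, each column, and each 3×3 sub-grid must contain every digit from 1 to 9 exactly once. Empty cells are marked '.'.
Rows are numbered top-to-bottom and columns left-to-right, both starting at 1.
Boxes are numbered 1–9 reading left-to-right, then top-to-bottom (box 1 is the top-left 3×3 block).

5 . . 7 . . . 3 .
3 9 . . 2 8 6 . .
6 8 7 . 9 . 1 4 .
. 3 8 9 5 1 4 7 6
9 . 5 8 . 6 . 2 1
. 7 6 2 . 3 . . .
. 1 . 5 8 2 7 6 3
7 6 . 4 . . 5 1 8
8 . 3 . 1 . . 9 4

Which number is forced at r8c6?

Row 8 already contains {1, 4, 5, 6, 7, 8}.
Column 6 already contains {1, 2, 3, 6, 8}.
Its 3×3 block (box 8) already contains {1, 2, 4, 5, 8}.
The only value from 1–9 not eliminated is 9, so r8c6 = 9.

9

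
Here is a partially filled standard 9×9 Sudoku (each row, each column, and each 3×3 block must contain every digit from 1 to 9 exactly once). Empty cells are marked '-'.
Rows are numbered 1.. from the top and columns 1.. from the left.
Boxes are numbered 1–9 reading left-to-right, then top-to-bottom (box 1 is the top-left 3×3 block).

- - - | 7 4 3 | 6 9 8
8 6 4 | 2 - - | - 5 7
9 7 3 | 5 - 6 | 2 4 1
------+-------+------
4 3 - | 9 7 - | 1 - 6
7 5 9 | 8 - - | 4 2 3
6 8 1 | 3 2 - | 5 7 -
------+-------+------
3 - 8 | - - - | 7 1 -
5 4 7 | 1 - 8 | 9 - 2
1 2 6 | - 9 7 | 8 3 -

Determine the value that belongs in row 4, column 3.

2

Row 4 already contains {1, 3, 4, 6, 7, 9}.
Column 3 already contains {1, 3, 4, 6, 7, 8, 9}.
Its 3×3 block (box 4) already contains {1, 3, 4, 5, 6, 7, 8, 9}.
The only value from 1–9 not eliminated is 2, so row 4, column 3 = 2.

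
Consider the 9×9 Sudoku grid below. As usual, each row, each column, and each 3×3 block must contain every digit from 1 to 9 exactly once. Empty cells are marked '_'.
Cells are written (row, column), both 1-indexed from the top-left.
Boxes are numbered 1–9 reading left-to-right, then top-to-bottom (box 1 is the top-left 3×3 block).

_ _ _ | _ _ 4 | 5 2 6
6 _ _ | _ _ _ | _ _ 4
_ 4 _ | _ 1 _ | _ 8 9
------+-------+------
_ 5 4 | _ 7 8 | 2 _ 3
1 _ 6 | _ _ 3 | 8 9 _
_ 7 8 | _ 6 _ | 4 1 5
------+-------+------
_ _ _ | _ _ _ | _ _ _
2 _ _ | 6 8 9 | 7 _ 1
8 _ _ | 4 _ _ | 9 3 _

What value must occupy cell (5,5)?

Cell (5,5) itself could take any of {2, 4, 5} by direct elimination.
Consider where 4 can go in column 5.
(1,5) is out (row 1 already has a 4).
(2,5) is out (row 2 already has a 4).
(7,5) is out (box 8 already has a 4).
(9,5) is out (row 9 already has a 4).
So the only cell in column 5 that can hold 4 is (5,5).
Therefore (5,5) = 4.

4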